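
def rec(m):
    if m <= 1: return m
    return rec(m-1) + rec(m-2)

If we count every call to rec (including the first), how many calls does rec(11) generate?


Let C(n) = total calls for rec(n)
C(0) = 1, C(1) = 1
C(2) = 1 + C(1) + C(0) = 1 + 1 + 1 = 3
C(3) = 1 + C(2) + C(1) = 1 + 3 + 1 = 5
C(4) = 1 + C(3) + C(2) = 1 + 5 + 3 = 9
C(5) = 1 + C(4) + C(3) = 1 + 9 + 5 = 15
C(6) = 1 + C(5) + C(4) = 1 + 15 + 9 = 25
C(7) = 1 + C(6) + C(5) = 1 + 25 + 15 = 41
C(8) = 1 + C(7) + C(6) = 1 + 41 + 25 = 67
C(9) = 1 + C(8) + C(7) = 1 + 67 + 41 = 109
C(10) = 1 + C(9) + C(8) = 1 + 109 + 67 = 177
C(11) = 1 + C(10) + C(9) = 1 + 177 + 109 = 287

287


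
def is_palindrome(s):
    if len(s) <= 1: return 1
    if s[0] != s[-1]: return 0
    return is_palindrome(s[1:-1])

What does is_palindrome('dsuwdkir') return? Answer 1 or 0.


is_palindrome('dsuwdkir'): s[0]='d' != s[-1]='r' -> return 0
Result: 0 (not a palindrome)

0


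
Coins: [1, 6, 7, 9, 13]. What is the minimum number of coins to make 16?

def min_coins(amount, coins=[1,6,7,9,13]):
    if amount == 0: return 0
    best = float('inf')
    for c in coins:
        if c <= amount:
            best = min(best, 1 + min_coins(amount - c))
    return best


Building up with DP:
min_coins(0) = 0
min_coins(1) = min(1+min_coins(0)=1+0=1) = 1
min_coins(2) = min(1+min_coins(1)=1+1=2) = 2
min_coins(3) = min(1+min_coins(2)=1+2=3) = 3
min_coins(4) = min(1+min_coins(3)=1+3=4) = 4
min_coins(5) = min(1+min_coins(4)=1+4=5) = 5
min_coins(6) = min(1+min_coins(5)=1+5=6, 1+min_coins(0)=1+0=1) = 1
min_coins(7) = min(1+min_coins(6)=1+1=2, 1+min_coins(1)=1+1=2, 1+min_coins(0)=1+0=1) = 1
min_coins(8) = min(1+min_coins(7)=1+1=2, 1+min_coins(2)=1+2=3, 1+min_coins(1)=1+1=2) = 2
min_coins(9) = min(1+min_coins(8)=1+2=3, 1+min_coins(3)=1+3=4, 1+min_coins(2)=1+2=3, 1+min_coins(0)=1+0=1) = 1
min_coins(10) = min(1+min_coins(9)=1+1=2, 1+min_coins(4)=1+4=5, 1+min_coins(3)=1+3=4, 1+min_coins(1)=1+1=2) = 2
min_coins(11) = min(1+min_coins(10)=1+2=3, 1+min_coins(5)=1+5=6, 1+min_coins(4)=1+4=5, 1+min_coins(2)=1+2=3) = 3
min_coins(12) = min(1+min_coins(11)=1+3=4, 1+min_coins(6)=1+1=2, 1+min_coins(5)=1+5=6, 1+min_coins(3)=1+3=4) = 2
min_coins(13) = min(1+min_coins(12)=1+2=3, 1+min_coins(7)=1+1=2, 1+min_coins(6)=1+1=2, 1+min_coins(4)=1+4=5, 1+min_coins(0)=1+0=1) = 1
min_coins(14) = min(1+min_coins(13)=1+1=2, 1+min_coins(8)=1+2=3, 1+min_coins(7)=1+1=2, 1+min_coins(5)=1+5=6, 1+min_coins(1)=1+1=2) = 2
min_coins(15) = min(1+min_coins(14)=1+2=3, 1+min_coins(9)=1+1=2, 1+min_coins(8)=1+2=3, 1+min_coins(6)=1+1=2, 1+min_coins(2)=1+2=3) = 2
min_coins(16) = min(1+min_coins(15)=1+2=3, 1+min_coins(10)=1+2=3, 1+min_coins(9)=1+1=2, 1+min_coins(7)=1+1=2, 1+min_coins(3)=1+3=4) = 2

2


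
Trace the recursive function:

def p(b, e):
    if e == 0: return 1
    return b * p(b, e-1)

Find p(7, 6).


p(7, 6)
= 7 * p(7, 5)
= 7 * 7 * p(7, 4)
= 7 * 7 * 7 * p(7, 3)
= 7 * 7 * 7 * 7 * p(7, 2)
= 7 * 7 * 7 * 7 * 7 * p(7, 1)
= 7 * 7 * 7 * 7 * 7 * 7 * p(7, 0)
= 7 * 7 * 7 * 7 * 7 * 7 * 1
= 117649

117649


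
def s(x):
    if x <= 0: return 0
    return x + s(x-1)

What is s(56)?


s(56)
= 56 + 55 + 54 + 53 + 52 + 51 + 50 + 49 + 48 + 47 + 46 + 45 + 44 + 43 + 42 + 41 + 40 + 39 + 38 + 37 + 36 + 35 + 34 + 33 + 32 + 31 + 30 + 29 + 28 + 27 + 26 + 25 + 24 + 23 + 22 + 21 + 20 + 19 + 18 + 17 + 16 + 15 + 14 + 13 + 12 + 11 + 10 + 9 + 8 + 7 + 6 + 5 + 4 + 3 + 2 + 1 + s(0)
= 56 + 55 + 54 + 53 + 52 + 51 + 50 + 49 + 48 + 47 + 46 + 45 + 44 + 43 + 42 + 41 + 40 + 39 + 38 + 37 + 36 + 35 + 34 + 33 + 32 + 31 + 30 + 29 + 28 + 27 + 26 + 25 + 24 + 23 + 22 + 21 + 20 + 19 + 18 + 17 + 16 + 15 + 14 + 13 + 12 + 11 + 10 + 9 + 8 + 7 + 6 + 5 + 4 + 3 + 2 + 1 + 0
= 1596

1596


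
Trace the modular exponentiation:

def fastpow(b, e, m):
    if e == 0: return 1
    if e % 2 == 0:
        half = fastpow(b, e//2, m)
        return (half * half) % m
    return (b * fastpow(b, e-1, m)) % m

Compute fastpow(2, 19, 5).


fastpow(2, 19, 5): e is odd, compute fastpow(2, 18, 5)
  fastpow(2, 18, 5): e is even, compute fastpow(2, 9, 5)
    fastpow(2, 9, 5): e is odd, compute fastpow(2, 8, 5)
      fastpow(2, 8, 5): e is even, compute fastpow(2, 4, 5)
        fastpow(2, 4, 5): e is even, compute fastpow(2, 2, 5)
          fastpow(2, 2, 5): e is even, compute fastpow(2, 1, 5)
          fastpow(2, 1, 5): e is odd, compute fastpow(2, 0, 5)
          fastpow(2, 0, 5) = 1
          (2 * 1) % 5 = 2
          half=2, (2*2) % 5 = 4
        half=4, (4*4) % 5 = 1
      half=1, (1*1) % 5 = 1
    (2 * 1) % 5 = 2
  half=2, (2*2) % 5 = 4
(2 * 4) % 5 = 3

3


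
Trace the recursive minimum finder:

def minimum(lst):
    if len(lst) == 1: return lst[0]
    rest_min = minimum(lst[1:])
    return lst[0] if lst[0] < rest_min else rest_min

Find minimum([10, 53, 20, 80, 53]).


minimum([10, 53, 20, 80, 53]): compare 10 with minimum([53, 20, 80, 53])
minimum([53, 20, 80, 53]): compare 53 with minimum([20, 80, 53])
minimum([20, 80, 53]): compare 20 with minimum([80, 53])
minimum([80, 53]): compare 80 with minimum([53])
minimum([53]) = 53  (base case)
Compare 80 with 53 -> 53
Compare 20 with 53 -> 20
Compare 53 with 20 -> 20
Compare 10 with 20 -> 10

10


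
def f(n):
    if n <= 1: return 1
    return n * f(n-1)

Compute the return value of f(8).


f(8)
= 8 * f(7)
= 8 * 7 * f(6)
= 8 * 7 * 6 * f(5)
= 8 * 7 * 6 * 5 * f(4)
= 8 * 7 * 6 * 5 * 4 * f(3)
= 8 * 7 * 6 * 5 * 4 * 3 * f(2)
= 8 * 7 * 6 * 5 * 4 * 3 * 2 * f(1)
= 8 * 7 * 6 * 5 * 4 * 3 * 2 * 1
= 40320

40320


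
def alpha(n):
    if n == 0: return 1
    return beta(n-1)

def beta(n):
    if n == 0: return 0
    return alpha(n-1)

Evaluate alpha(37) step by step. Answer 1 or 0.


alpha(37) = beta(36)
beta(36) = alpha(35)
alpha(35) = beta(34)
beta(34) = alpha(33)
alpha(33) = beta(32)
beta(32) = alpha(31)
alpha(31) = beta(30)
beta(30) = alpha(29)
alpha(29) = beta(28)
beta(28) = alpha(27)
alpha(27) = beta(26)
beta(26) = alpha(25)
alpha(25) = beta(24)
beta(24) = alpha(23)
alpha(23) = beta(22)
beta(22) = alpha(21)
alpha(21) = beta(20)
beta(20) = alpha(19)
alpha(19) = beta(18)
beta(18) = alpha(17)
alpha(17) = beta(16)
beta(16) = alpha(15)
alpha(15) = beta(14)
beta(14) = alpha(13)
alpha(13) = beta(12)
beta(12) = alpha(11)
alpha(11) = beta(10)
beta(10) = alpha(9)
alpha(9) = beta(8)
beta(8) = alpha(7)
alpha(7) = beta(6)
beta(6) = alpha(5)
alpha(5) = beta(4)
beta(4) = alpha(3)
alpha(3) = beta(2)
beta(2) = alpha(1)
alpha(1) = beta(0)
beta(0) = 0  (base case)
Result: 0

0


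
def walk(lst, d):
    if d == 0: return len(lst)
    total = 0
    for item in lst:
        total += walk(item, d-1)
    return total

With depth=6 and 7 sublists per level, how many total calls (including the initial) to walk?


At depth 0 (root): 1 call
At depth 1: each of 1 parents calls walk on 7 children = 7 calls
At depth 2: each of 7 parents calls walk on 7 children = 49 calls
At depth 3: each of 49 parents calls walk on 7 children = 343 calls
At depth 4: each of 343 parents calls walk on 7 children = 2401 calls
At depth 5: each of 2401 parents calls walk on 7 children = 16807 calls
At depth 6: each of 16807 parents calls walk on 7 children = 117649 calls
Total: 1 + 7 + 49 + 343 + 2401 + 16807 + 117649 = 137257

137257


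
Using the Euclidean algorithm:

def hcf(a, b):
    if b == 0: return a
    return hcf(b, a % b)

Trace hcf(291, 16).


hcf(291, 16) = hcf(16, 3)
hcf(16, 3) = hcf(3, 1)
hcf(3, 1) = hcf(1, 0)
hcf(1, 0) = 1  (base case)

1


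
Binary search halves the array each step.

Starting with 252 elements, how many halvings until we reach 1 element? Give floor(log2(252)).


252 / 2 = 126
126 / 2 = 63
63 / 2 = 31
31 / 2 = 15
15 / 2 = 7
7 / 2 = 3
3 / 2 = 1
Reached 1 after 7 halvings

7


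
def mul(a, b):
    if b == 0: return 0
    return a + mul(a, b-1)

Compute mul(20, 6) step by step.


mul(20, 6) = 20 + mul(20, 5)
mul(20, 5) = 20 + mul(20, 4)
mul(20, 4) = 20 + mul(20, 3)
mul(20, 3) = 20 + mul(20, 2)
mul(20, 2) = 20 + mul(20, 1)
mul(20, 1) = 20 + mul(20, 0)
mul(20, 0) = 0  (base case)
Total: 20 + 20 + 20 + 20 + 20 + 20 + 0 = 120

120


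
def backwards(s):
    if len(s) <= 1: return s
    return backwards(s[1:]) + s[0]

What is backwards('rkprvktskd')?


backwards('rkprvktskd') = backwards('kprvktskd') + 'r'
backwards('kprvktskd') = backwards('prvktskd') + 'k'
backwards('prvktskd') = backwards('rvktskd') + 'p'
backwards('rvktskd') = backwards('vktskd') + 'r'
backwards('vktskd') = backwards('ktskd') + 'v'
backwards('ktskd') = backwards('tskd') + 'k'
backwards('tskd') = backwards('skd') + 't'
backwards('skd') = backwards('kd') + 's'
backwards('kd') = backwards('d') + 'k'
backwards('d') = 'd'  (base case)
Concatenating: 'd' + 'k' + 's' + 't' + 'k' + 'v' + 'r' + 'p' + 'k' + 'r' = 'dkstkvrpkr'

dkstkvrpkr


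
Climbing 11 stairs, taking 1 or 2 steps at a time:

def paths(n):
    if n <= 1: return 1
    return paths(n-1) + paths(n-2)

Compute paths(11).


Building up from base cases:
paths(0) = 1
paths(1) = 1
paths(2) = paths(1) + paths(0) = 1 + 1 = 2
paths(3) = paths(2) + paths(1) = 2 + 1 = 3
paths(4) = paths(3) + paths(2) = 3 + 2 = 5
paths(5) = paths(4) + paths(3) = 5 + 3 = 8
paths(6) = paths(5) + paths(4) = 8 + 5 = 13
paths(7) = paths(6) + paths(5) = 13 + 8 = 21
paths(8) = paths(7) + paths(6) = 21 + 13 = 34
paths(9) = paths(8) + paths(7) = 34 + 21 = 55
paths(10) = paths(9) + paths(8) = 55 + 34 = 89
paths(11) = paths(10) + paths(9) = 89 + 55 = 144

144


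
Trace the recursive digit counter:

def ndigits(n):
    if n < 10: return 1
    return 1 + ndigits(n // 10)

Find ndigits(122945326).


ndigits(122945326) = 1 + ndigits(12294532)
ndigits(12294532) = 1 + ndigits(1229453)
ndigits(1229453) = 1 + ndigits(122945)
ndigits(122945) = 1 + ndigits(12294)
ndigits(12294) = 1 + ndigits(1229)
ndigits(1229) = 1 + ndigits(122)
ndigits(122) = 1 + ndigits(12)
ndigits(12) = 1 + ndigits(1)
ndigits(1) = 1  (base case: 1 < 10)
Unwinding: 1 + 1 + 1 + 1 + 1 + 1 + 1 + 1 + 1 = 9

9


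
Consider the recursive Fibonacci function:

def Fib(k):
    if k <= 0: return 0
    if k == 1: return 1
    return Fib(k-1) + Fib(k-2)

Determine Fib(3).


Computing Fib(3) bottom-up:
Fib(0) = 0
Fib(1) = 1
Fib(2) = Fib(1) + Fib(0) = 1 + 0 = 1
Fib(3) = Fib(2) + Fib(1) = 1 + 1 = 2

2


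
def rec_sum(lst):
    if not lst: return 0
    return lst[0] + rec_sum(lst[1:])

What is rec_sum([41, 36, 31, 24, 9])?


rec_sum([41, 36, 31, 24, 9]) = 41 + rec_sum([36, 31, 24, 9])
rec_sum([36, 31, 24, 9]) = 36 + rec_sum([31, 24, 9])
rec_sum([31, 24, 9]) = 31 + rec_sum([24, 9])
rec_sum([24, 9]) = 24 + rec_sum([9])
rec_sum([9]) = 9 + rec_sum([])
rec_sum([]) = 0  (base case)
Total: 41 + 36 + 31 + 24 + 9 + 0 = 141

141


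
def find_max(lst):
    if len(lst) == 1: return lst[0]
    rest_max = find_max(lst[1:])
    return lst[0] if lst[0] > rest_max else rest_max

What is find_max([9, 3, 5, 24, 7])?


find_max([9, 3, 5, 24, 7]): compare 9 with find_max([3, 5, 24, 7])
find_max([3, 5, 24, 7]): compare 3 with find_max([5, 24, 7])
find_max([5, 24, 7]): compare 5 with find_max([24, 7])
find_max([24, 7]): compare 24 with find_max([7])
find_max([7]) = 7  (base case)
Compare 24 with 7 -> 24
Compare 5 with 24 -> 24
Compare 3 with 24 -> 24
Compare 9 with 24 -> 24

24


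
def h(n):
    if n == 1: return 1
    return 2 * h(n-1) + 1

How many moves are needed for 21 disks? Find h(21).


h(21) = 2 * h(20) + 1
h(20) = 2 * h(19) + 1
h(19) = 2 * h(18) + 1
h(18) = 2 * h(17) + 1
h(17) = 2 * h(16) + 1
h(16) = 2 * h(15) + 1
h(15) = 2 * h(14) + 1
h(14) = 2 * h(13) + 1
h(13) = 2 * h(12) + 1
h(12) = 2 * h(11) + 1
h(11) = 2 * h(10) + 1
h(10) = 2 * h(9) + 1
h(9) = 2 * h(8) + 1
h(8) = 2 * h(7) + 1
h(7) = 2 * h(6) + 1
h(6) = 2 * h(5) + 1
h(5) = 2 * h(4) + 1
h(4) = 2 * h(3) + 1
h(3) = 2 * h(2) + 1
h(2) = 2 * h(1) + 1
h(1) = 1  (base case)
h(2) = 2 * 1 + 1 = 3
h(3) = 2 * 3 + 1 = 7
h(4) = 2 * 7 + 1 = 15
h(5) = 2 * 15 + 1 = 31
h(6) = 2 * 31 + 1 = 63
h(7) = 2 * 63 + 1 = 127
h(8) = 2 * 127 + 1 = 255
h(9) = 2 * 255 + 1 = 511
h(10) = 2 * 511 + 1 = 1023
h(11) = 2 * 1023 + 1 = 2047
h(12) = 2 * 2047 + 1 = 4095
h(13) = 2 * 4095 + 1 = 8191
h(14) = 2 * 8191 + 1 = 16383
h(15) = 2 * 16383 + 1 = 32767
h(16) = 2 * 32767 + 1 = 65535
h(17) = 2 * 65535 + 1 = 131071
h(18) = 2 * 131071 + 1 = 262143
h(19) = 2 * 262143 + 1 = 524287
h(20) = 2 * 524287 + 1 = 1048575
h(21) = 2 * 1048575 + 1 = 2097151

2097151


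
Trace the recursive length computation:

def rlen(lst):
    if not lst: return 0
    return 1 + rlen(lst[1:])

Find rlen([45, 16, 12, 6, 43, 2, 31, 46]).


rlen([45, 16, 12, 6, 43, 2, 31, 46]) = 1 + rlen([16, 12, 6, 43, 2, 31, 46])
rlen([16, 12, 6, 43, 2, 31, 46]) = 1 + rlen([12, 6, 43, 2, 31, 46])
rlen([12, 6, 43, 2, 31, 46]) = 1 + rlen([6, 43, 2, 31, 46])
rlen([6, 43, 2, 31, 46]) = 1 + rlen([43, 2, 31, 46])
rlen([43, 2, 31, 46]) = 1 + rlen([2, 31, 46])
rlen([2, 31, 46]) = 1 + rlen([31, 46])
rlen([31, 46]) = 1 + rlen([46])
rlen([46]) = 1 + rlen([])
rlen([]) = 0  (base case)
Unwinding: 1 + 1 + 1 + 1 + 1 + 1 + 1 + 1 + 0 = 8

8


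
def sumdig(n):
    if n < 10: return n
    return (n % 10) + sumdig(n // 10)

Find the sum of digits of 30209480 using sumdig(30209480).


sumdig(30209480) = 0 + sumdig(3020948)
sumdig(3020948) = 8 + sumdig(302094)
sumdig(302094) = 4 + sumdig(30209)
sumdig(30209) = 9 + sumdig(3020)
sumdig(3020) = 0 + sumdig(302)
sumdig(302) = 2 + sumdig(30)
sumdig(30) = 0 + sumdig(3)
sumdig(3) = 3  (base case)
Total: 0 + 8 + 4 + 9 + 0 + 2 + 0 + 3 = 26

26


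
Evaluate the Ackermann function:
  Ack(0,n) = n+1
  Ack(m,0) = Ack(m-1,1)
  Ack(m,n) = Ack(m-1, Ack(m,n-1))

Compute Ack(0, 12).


Ack(0, 12) = 13
Result: Ack(0, 12) = 13

13


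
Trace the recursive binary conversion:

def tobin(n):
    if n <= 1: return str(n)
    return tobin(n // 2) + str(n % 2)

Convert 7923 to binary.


tobin(7923) = tobin(3961) + '1'
tobin(3961) = tobin(1980) + '1'
tobin(1980) = tobin(990) + '0'
tobin(990) = tobin(495) + '0'
tobin(495) = tobin(247) + '1'
tobin(247) = tobin(123) + '1'
tobin(123) = tobin(61) + '1'
tobin(61) = tobin(30) + '1'
tobin(30) = tobin(15) + '0'
tobin(15) = tobin(7) + '1'
tobin(7) = tobin(3) + '1'
tobin(3) = tobin(1) + '1'
tobin(1) = '1'  (base case)
Concatenating: '1' + '1' + '1' + '1' + '0' + '1' + '1' + '1' + '1' + '0' + '0' + '1' + '1' = '1111011110011'

1111011110011


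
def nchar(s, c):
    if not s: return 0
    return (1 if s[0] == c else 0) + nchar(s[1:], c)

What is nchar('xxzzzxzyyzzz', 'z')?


s[0]='x' != 'z' -> 0
s[0]='x' != 'z' -> 0
s[0]='z' == 'z' -> 1
s[0]='z' == 'z' -> 1
s[0]='z' == 'z' -> 1
s[0]='x' != 'z' -> 0
s[0]='z' == 'z' -> 1
s[0]='y' != 'z' -> 0
s[0]='y' != 'z' -> 0
s[0]='z' == 'z' -> 1
s[0]='z' == 'z' -> 1
s[0]='z' == 'z' -> 1
Sum: 0 + 0 + 1 + 1 + 1 + 0 + 1 + 0 + 0 + 1 + 1 + 1 = 7

7


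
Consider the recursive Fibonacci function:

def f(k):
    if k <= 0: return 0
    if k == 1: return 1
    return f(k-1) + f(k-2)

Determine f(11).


Computing f(11) bottom-up:
f(0) = 0
f(1) = 1
f(2) = f(1) + f(0) = 1 + 0 = 1
f(3) = f(2) + f(1) = 1 + 1 = 2
f(4) = f(3) + f(2) = 2 + 1 = 3
f(5) = f(4) + f(3) = 3 + 2 = 5
f(6) = f(5) + f(4) = 5 + 3 = 8
f(7) = f(6) + f(5) = 8 + 5 = 13
f(8) = f(7) + f(6) = 13 + 8 = 21
f(9) = f(8) + f(7) = 21 + 13 = 34
f(10) = f(9) + f(8) = 34 + 21 = 55
f(11) = f(10) + f(9) = 55 + 34 = 89

89


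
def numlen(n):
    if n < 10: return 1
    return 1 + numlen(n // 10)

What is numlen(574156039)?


numlen(574156039) = 1 + numlen(57415603)
numlen(57415603) = 1 + numlen(5741560)
numlen(5741560) = 1 + numlen(574156)
numlen(574156) = 1 + numlen(57415)
numlen(57415) = 1 + numlen(5741)
numlen(5741) = 1 + numlen(574)
numlen(574) = 1 + numlen(57)
numlen(57) = 1 + numlen(5)
numlen(5) = 1  (base case: 5 < 10)
Unwinding: 1 + 1 + 1 + 1 + 1 + 1 + 1 + 1 + 1 = 9

9


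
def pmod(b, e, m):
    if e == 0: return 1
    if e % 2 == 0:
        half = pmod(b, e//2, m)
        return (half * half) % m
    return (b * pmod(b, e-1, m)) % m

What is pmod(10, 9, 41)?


pmod(10, 9, 41): e is odd, compute pmod(10, 8, 41)
  pmod(10, 8, 41): e is even, compute pmod(10, 4, 41)
    pmod(10, 4, 41): e is even, compute pmod(10, 2, 41)
      pmod(10, 2, 41): e is even, compute pmod(10, 1, 41)
        pmod(10, 1, 41): e is odd, compute pmod(10, 0, 41)
          pmod(10, 0, 41) = 1
        (10 * 1) % 41 = 10
      half=10, (10*10) % 41 = 18
    half=18, (18*18) % 41 = 37
  half=37, (37*37) % 41 = 16
(10 * 16) % 41 = 37

37


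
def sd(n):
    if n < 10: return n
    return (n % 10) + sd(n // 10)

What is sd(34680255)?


sd(34680255) = 5 + sd(3468025)
sd(3468025) = 5 + sd(346802)
sd(346802) = 2 + sd(34680)
sd(34680) = 0 + sd(3468)
sd(3468) = 8 + sd(346)
sd(346) = 6 + sd(34)
sd(34) = 4 + sd(3)
sd(3) = 3  (base case)
Total: 5 + 5 + 2 + 0 + 8 + 6 + 4 + 3 = 33

33


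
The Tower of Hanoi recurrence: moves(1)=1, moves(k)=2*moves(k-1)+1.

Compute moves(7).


moves(7) = 2 * moves(6) + 1
moves(6) = 2 * moves(5) + 1
moves(5) = 2 * moves(4) + 1
moves(4) = 2 * moves(3) + 1
moves(3) = 2 * moves(2) + 1
moves(2) = 2 * moves(1) + 1
moves(1) = 1  (base case)
moves(2) = 2 * 1 + 1 = 3
moves(3) = 2 * 3 + 1 = 7
moves(4) = 2 * 7 + 1 = 15
moves(5) = 2 * 15 + 1 = 31
moves(6) = 2 * 31 + 1 = 63
moves(7) = 2 * 63 + 1 = 127

127


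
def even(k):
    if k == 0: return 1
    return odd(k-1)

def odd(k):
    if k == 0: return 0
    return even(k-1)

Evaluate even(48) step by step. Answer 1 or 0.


even(48) = odd(47)
odd(47) = even(46)
even(46) = odd(45)
odd(45) = even(44)
even(44) = odd(43)
odd(43) = even(42)
even(42) = odd(41)
odd(41) = even(40)
even(40) = odd(39)
odd(39) = even(38)
even(38) = odd(37)
odd(37) = even(36)
even(36) = odd(35)
odd(35) = even(34)
even(34) = odd(33)
odd(33) = even(32)
even(32) = odd(31)
odd(31) = even(30)
even(30) = odd(29)
odd(29) = even(28)
even(28) = odd(27)
odd(27) = even(26)
even(26) = odd(25)
odd(25) = even(24)
even(24) = odd(23)
odd(23) = even(22)
even(22) = odd(21)
odd(21) = even(20)
even(20) = odd(19)
odd(19) = even(18)
even(18) = odd(17)
odd(17) = even(16)
even(16) = odd(15)
odd(15) = even(14)
even(14) = odd(13)
odd(13) = even(12)
even(12) = odd(11)
odd(11) = even(10)
even(10) = odd(9)
odd(9) = even(8)
even(8) = odd(7)
odd(7) = even(6)
even(6) = odd(5)
odd(5) = even(4)
even(4) = odd(3)
odd(3) = even(2)
even(2) = odd(1)
odd(1) = even(0)
even(0) = 1  (base case)
Result: 1

1


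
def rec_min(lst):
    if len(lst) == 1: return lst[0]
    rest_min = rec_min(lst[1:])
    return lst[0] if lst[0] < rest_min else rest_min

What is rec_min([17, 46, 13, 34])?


rec_min([17, 46, 13, 34]): compare 17 with rec_min([46, 13, 34])
rec_min([46, 13, 34]): compare 46 with rec_min([13, 34])
rec_min([13, 34]): compare 13 with rec_min([34])
rec_min([34]) = 34  (base case)
Compare 13 with 34 -> 13
Compare 46 with 13 -> 13
Compare 17 with 13 -> 13

13


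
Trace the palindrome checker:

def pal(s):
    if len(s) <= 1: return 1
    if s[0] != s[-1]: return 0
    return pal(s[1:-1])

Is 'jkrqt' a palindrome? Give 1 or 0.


pal('jkrqt'): s[0]='j' != s[-1]='t' -> return 0
Result: 0 (not a palindrome)

0


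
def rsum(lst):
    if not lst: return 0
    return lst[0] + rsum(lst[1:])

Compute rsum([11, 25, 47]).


rsum([11, 25, 47]) = 11 + rsum([25, 47])
rsum([25, 47]) = 25 + rsum([47])
rsum([47]) = 47 + rsum([])
rsum([]) = 0  (base case)
Total: 11 + 25 + 47 + 0 = 83

83


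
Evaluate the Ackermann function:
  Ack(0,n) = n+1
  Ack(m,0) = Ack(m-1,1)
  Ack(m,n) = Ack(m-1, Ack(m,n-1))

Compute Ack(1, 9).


Ack(1, 9) = Ack(0, Ack(1, 8))
  Ack(1, 8) = Ack(0, Ack(1, 7))
    Ack(1, 7) = Ack(0, Ack(1, 6))
      Ack(1, 6) = Ack(0, Ack(1, 5))
        Ack(1, 5) = Ack(0, Ack(1, 4))
          Ack(1, 4) = Ack(0, Ack(1, 3))
          Ack(1, 3) = Ack(0, Ack(1, 2))
          Ack(1, 2) = Ack(0, Ack(1, 1))
          Ack(1, 1) = Ack(0, Ack(1, 0))
          Ack(1, 0) = Ack(0, 1)
          Ack(0, 1) = 2
            = Ack(0, 2)
          Ack(0, 2) = 3
            = Ack(0, 3)
          Ack(0, 3) = 4
            = Ack(0, 4)
          Ack(0, 4) = 5
            = Ack(0, 5)
          Ack(0, 5) = 6
          = Ack(0, 6)
          Ack(0, 6) = 7
        = Ack(0, 7)
        Ack(0, 7) = 8
      = Ack(0, 8)
      Ack(0, 8) = 9
... (trace truncated)
Result: Ack(1, 9) = 11

11


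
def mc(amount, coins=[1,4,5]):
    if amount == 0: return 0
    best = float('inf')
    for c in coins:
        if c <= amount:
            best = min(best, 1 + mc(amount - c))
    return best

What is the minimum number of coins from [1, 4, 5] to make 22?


Building up with DP:
mc(0) = 0
mc(1) = min(1+mc(0)=1+0=1) = 1
mc(2) = min(1+mc(1)=1+1=2) = 2
mc(3) = min(1+mc(2)=1+2=3) = 3
mc(4) = min(1+mc(3)=1+3=4, 1+mc(0)=1+0=1) = 1
mc(5) = min(1+mc(4)=1+1=2, 1+mc(1)=1+1=2, 1+mc(0)=1+0=1) = 1
mc(6) = min(1+mc(5)=1+1=2, 1+mc(2)=1+2=3, 1+mc(1)=1+1=2) = 2
mc(7) = min(1+mc(6)=1+2=3, 1+mc(3)=1+3=4, 1+mc(2)=1+2=3) = 3
mc(8) = min(1+mc(7)=1+3=4, 1+mc(4)=1+1=2, 1+mc(3)=1+3=4) = 2
mc(9) = min(1+mc(8)=1+2=3, 1+mc(5)=1+1=2, 1+mc(4)=1+1=2) = 2
mc(10) = min(1+mc(9)=1+2=3, 1+mc(6)=1+2=3, 1+mc(5)=1+1=2) = 2
mc(11) = min(1+mc(10)=1+2=3, 1+mc(7)=1+3=4, 1+mc(6)=1+2=3) = 3
mc(12) = min(1+mc(11)=1+3=4, 1+mc(8)=1+2=3, 1+mc(7)=1+3=4) = 3
mc(13) = min(1+mc(12)=1+3=4, 1+mc(9)=1+2=3, 1+mc(8)=1+2=3) = 3
mc(14) = min(1+mc(13)=1+3=4, 1+mc(10)=1+2=3, 1+mc(9)=1+2=3) = 3
mc(15) = min(1+mc(14)=1+3=4, 1+mc(11)=1+3=4, 1+mc(10)=1+2=3) = 3
mc(16) = min(1+mc(15)=1+3=4, 1+mc(12)=1+3=4, 1+mc(11)=1+3=4) = 4
mc(17) = min(1+mc(16)=1+4=5, 1+mc(13)=1+3=4, 1+mc(12)=1+3=4) = 4
mc(18) = min(1+mc(17)=1+4=5, 1+mc(14)=1+3=4, 1+mc(13)=1+3=4) = 4
mc(19) = min(1+mc(18)=1+4=5, 1+mc(15)=1+3=4, 1+mc(14)=1+3=4) = 4
mc(20) = min(1+mc(19)=1+4=5, 1+mc(16)=1+4=5, 1+mc(15)=1+3=4) = 4
mc(21) = min(1+mc(20)=1+4=5, 1+mc(17)=1+4=5, 1+mc(16)=1+4=5) = 5
mc(22) = min(1+mc(21)=1+5=6, 1+mc(18)=1+4=5, 1+mc(17)=1+4=5) = 5

5


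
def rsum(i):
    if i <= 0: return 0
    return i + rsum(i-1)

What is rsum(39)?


rsum(39)
= 39 + 38 + 37 + 36 + 35 + 34 + 33 + 32 + 31 + 30 + 29 + 28 + 27 + 26 + 25 + 24 + 23 + 22 + 21 + 20 + 19 + 18 + 17 + 16 + 15 + 14 + 13 + 12 + 11 + 10 + 9 + 8 + 7 + 6 + 5 + 4 + 3 + 2 + 1 + rsum(0)
= 39 + 38 + 37 + 36 + 35 + 34 + 33 + 32 + 31 + 30 + 29 + 28 + 27 + 26 + 25 + 24 + 23 + 22 + 21 + 20 + 19 + 18 + 17 + 16 + 15 + 14 + 13 + 12 + 11 + 10 + 9 + 8 + 7 + 6 + 5 + 4 + 3 + 2 + 1 + 0
= 780

780


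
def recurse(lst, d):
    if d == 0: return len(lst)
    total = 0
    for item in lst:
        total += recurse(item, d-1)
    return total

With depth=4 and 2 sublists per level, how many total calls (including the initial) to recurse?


At depth 0 (root): 1 call
At depth 1: each of 1 parents calls recurse on 2 children = 2 calls
At depth 2: each of 2 parents calls recurse on 2 children = 4 calls
At depth 3: each of 4 parents calls recurse on 2 children = 8 calls
At depth 4: each of 8 parents calls recurse on 2 children = 16 calls
Total: 1 + 2 + 4 + 8 + 16 = 31

31


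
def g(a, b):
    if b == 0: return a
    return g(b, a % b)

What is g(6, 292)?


g(6, 292) = g(292, 6)
g(292, 6) = g(6, 4)
g(6, 4) = g(4, 2)
g(4, 2) = g(2, 0)
g(2, 0) = 2  (base case)

2


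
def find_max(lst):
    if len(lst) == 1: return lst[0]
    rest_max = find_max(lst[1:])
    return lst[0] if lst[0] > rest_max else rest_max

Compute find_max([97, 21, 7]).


find_max([97, 21, 7]): compare 97 with find_max([21, 7])
find_max([21, 7]): compare 21 with find_max([7])
find_max([7]) = 7  (base case)
Compare 21 with 7 -> 21
Compare 97 with 21 -> 97

97


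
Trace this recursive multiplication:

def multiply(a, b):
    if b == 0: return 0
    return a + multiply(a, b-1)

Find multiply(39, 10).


multiply(39, 10) = 39 + multiply(39, 9)
multiply(39, 9) = 39 + multiply(39, 8)
multiply(39, 8) = 39 + multiply(39, 7)
multiply(39, 7) = 39 + multiply(39, 6)
multiply(39, 6) = 39 + multiply(39, 5)
multiply(39, 5) = 39 + multiply(39, 4)
multiply(39, 4) = 39 + multiply(39, 3)
multiply(39, 3) = 39 + multiply(39, 2)
multiply(39, 2) = 39 + multiply(39, 1)
multiply(39, 1) = 39 + multiply(39, 0)
multiply(39, 0) = 0  (base case)
Total: 39 + 39 + 39 + 39 + 39 + 39 + 39 + 39 + 39 + 39 + 0 = 390

390


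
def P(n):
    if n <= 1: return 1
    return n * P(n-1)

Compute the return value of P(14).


P(14)
= 14 * P(13)
= 14 * 13 * P(12)
= 14 * 13 * 12 * P(11)
= 14 * 13 * 12 * 11 * P(10)
= 14 * 13 * 12 * 11 * 10 * P(9)
= 14 * 13 * 12 * 11 * 10 * 9 * P(8)
= 14 * 13 * 12 * 11 * 10 * 9 * 8 * P(7)
= 14 * 13 * 12 * 11 * 10 * 9 * 8 * 7 * P(6)
= 14 * 13 * 12 * 11 * 10 * 9 * 8 * 7 * 6 * P(5)
= 14 * 13 * 12 * 11 * 10 * 9 * 8 * 7 * 6 * 5 * P(4)
= 14 * 13 * 12 * 11 * 10 * 9 * 8 * 7 * 6 * 5 * 4 * P(3)
= 14 * 13 * 12 * 11 * 10 * 9 * 8 * 7 * 6 * 5 * 4 * 3 * P(2)
= 14 * 13 * 12 * 11 * 10 * 9 * 8 * 7 * 6 * 5 * 4 * 3 * 2 * P(1)
= 14 * 13 * 12 * 11 * 10 * 9 * 8 * 7 * 6 * 5 * 4 * 3 * 2 * 1
= 87178291200

87178291200


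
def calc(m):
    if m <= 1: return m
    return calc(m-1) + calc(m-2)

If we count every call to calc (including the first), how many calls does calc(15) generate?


Let C(n) = total calls for calc(n)
C(0) = 1, C(1) = 1
C(2) = 1 + C(1) + C(0) = 1 + 1 + 1 = 3
C(3) = 1 + C(2) + C(1) = 1 + 3 + 1 = 5
C(4) = 1 + C(3) + C(2) = 1 + 5 + 3 = 9
C(5) = 1 + C(4) + C(3) = 1 + 9 + 5 = 15
C(6) = 1 + C(5) + C(4) = 1 + 15 + 9 = 25
C(7) = 1 + C(6) + C(5) = 1 + 25 + 15 = 41
C(8) = 1 + C(7) + C(6) = 1 + 41 + 25 = 67
C(9) = 1 + C(8) + C(7) = 1 + 67 + 41 = 109
C(10) = 1 + C(9) + C(8) = 1 + 109 + 67 = 177
C(11) = 1 + C(10) + C(9) = 1 + 177 + 109 = 287
C(12) = 1 + C(11) + C(10) = 1 + 287 + 177 = 465
C(13) = 1 + C(12) + C(11) = 1 + 465 + 287 = 753
C(14) = 1 + C(13) + C(12) = 1 + 753 + 465 = 1219
C(15) = 1 + C(14) + C(13) = 1 + 1219 + 753 = 1973

1973


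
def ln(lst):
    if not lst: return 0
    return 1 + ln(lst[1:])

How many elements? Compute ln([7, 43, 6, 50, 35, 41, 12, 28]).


ln([7, 43, 6, 50, 35, 41, 12, 28]) = 1 + ln([43, 6, 50, 35, 41, 12, 28])
ln([43, 6, 50, 35, 41, 12, 28]) = 1 + ln([6, 50, 35, 41, 12, 28])
ln([6, 50, 35, 41, 12, 28]) = 1 + ln([50, 35, 41, 12, 28])
ln([50, 35, 41, 12, 28]) = 1 + ln([35, 41, 12, 28])
ln([35, 41, 12, 28]) = 1 + ln([41, 12, 28])
ln([41, 12, 28]) = 1 + ln([12, 28])
ln([12, 28]) = 1 + ln([28])
ln([28]) = 1 + ln([])
ln([]) = 0  (base case)
Unwinding: 1 + 1 + 1 + 1 + 1 + 1 + 1 + 1 + 0 = 8

8


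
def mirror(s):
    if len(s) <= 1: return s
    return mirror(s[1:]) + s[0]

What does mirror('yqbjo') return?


mirror('yqbjo') = mirror('qbjo') + 'y'
mirror('qbjo') = mirror('bjo') + 'q'
mirror('bjo') = mirror('jo') + 'b'
mirror('jo') = mirror('o') + 'j'
mirror('o') = 'o'  (base case)
Concatenating: 'o' + 'j' + 'b' + 'q' + 'y' = 'ojbqy'

ojbqy


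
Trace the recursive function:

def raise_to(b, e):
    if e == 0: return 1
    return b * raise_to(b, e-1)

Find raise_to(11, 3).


raise_to(11, 3)
= 11 * raise_to(11, 2)
= 11 * 11 * raise_to(11, 1)
= 11 * 11 * 11 * raise_to(11, 0)
= 11 * 11 * 11 * 1
= 1331

1331


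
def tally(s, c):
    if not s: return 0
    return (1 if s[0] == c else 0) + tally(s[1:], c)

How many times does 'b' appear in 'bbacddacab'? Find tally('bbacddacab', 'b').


s[0]='b' == 'b' -> 1
s[0]='b' == 'b' -> 1
s[0]='a' != 'b' -> 0
s[0]='c' != 'b' -> 0
s[0]='d' != 'b' -> 0
s[0]='d' != 'b' -> 0
s[0]='a' != 'b' -> 0
s[0]='c' != 'b' -> 0
s[0]='a' != 'b' -> 0
s[0]='b' == 'b' -> 1
Sum: 1 + 1 + 0 + 0 + 0 + 0 + 0 + 0 + 0 + 1 = 3

3


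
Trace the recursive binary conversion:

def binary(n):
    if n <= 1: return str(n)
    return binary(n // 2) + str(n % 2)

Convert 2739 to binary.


binary(2739) = binary(1369) + '1'
binary(1369) = binary(684) + '1'
binary(684) = binary(342) + '0'
binary(342) = binary(171) + '0'
binary(171) = binary(85) + '1'
binary(85) = binary(42) + '1'
binary(42) = binary(21) + '0'
binary(21) = binary(10) + '1'
binary(10) = binary(5) + '0'
binary(5) = binary(2) + '1'
binary(2) = binary(1) + '0'
binary(1) = '1'  (base case)
Concatenating: '1' + '0' + '1' + '0' + '1' + '0' + '1' + '1' + '0' + '0' + '1' + '1' = '101010110011'

101010110011


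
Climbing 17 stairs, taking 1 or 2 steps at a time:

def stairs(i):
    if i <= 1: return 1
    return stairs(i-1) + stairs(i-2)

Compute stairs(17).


Building up from base cases:
stairs(0) = 1
stairs(1) = 1
stairs(2) = stairs(1) + stairs(0) = 1 + 1 = 2
stairs(3) = stairs(2) + stairs(1) = 2 + 1 = 3
stairs(4) = stairs(3) + stairs(2) = 3 + 2 = 5
stairs(5) = stairs(4) + stairs(3) = 5 + 3 = 8
stairs(6) = stairs(5) + stairs(4) = 8 + 5 = 13
stairs(7) = stairs(6) + stairs(5) = 13 + 8 = 21
stairs(8) = stairs(7) + stairs(6) = 21 + 13 = 34
stairs(9) = stairs(8) + stairs(7) = 34 + 21 = 55
stairs(10) = stairs(9) + stairs(8) = 55 + 34 = 89
stairs(11) = stairs(10) + stairs(9) = 89 + 55 = 144
stairs(12) = stairs(11) + stairs(10) = 144 + 89 = 233
stairs(13) = stairs(12) + stairs(11) = 233 + 144 = 377
stairs(14) = stairs(13) + stairs(12) = 377 + 233 = 610
stairs(15) = stairs(14) + stairs(13) = 610 + 377 = 987
stairs(16) = stairs(15) + stairs(14) = 987 + 610 = 1597
stairs(17) = stairs(16) + stairs(15) = 1597 + 987 = 2584

2584


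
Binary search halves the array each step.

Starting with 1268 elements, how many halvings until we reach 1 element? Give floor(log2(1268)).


1268 / 2 = 634
634 / 2 = 317
317 / 2 = 158
158 / 2 = 79
79 / 2 = 39
39 / 2 = 19
19 / 2 = 9
9 / 2 = 4
4 / 2 = 2
2 / 2 = 1
Reached 1 after 10 halvings

10


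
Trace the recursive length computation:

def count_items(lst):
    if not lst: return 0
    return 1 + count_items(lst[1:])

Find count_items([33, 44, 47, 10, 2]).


count_items([33, 44, 47, 10, 2]) = 1 + count_items([44, 47, 10, 2])
count_items([44, 47, 10, 2]) = 1 + count_items([47, 10, 2])
count_items([47, 10, 2]) = 1 + count_items([10, 2])
count_items([10, 2]) = 1 + count_items([2])
count_items([2]) = 1 + count_items([])
count_items([]) = 0  (base case)
Unwinding: 1 + 1 + 1 + 1 + 1 + 0 = 5

5


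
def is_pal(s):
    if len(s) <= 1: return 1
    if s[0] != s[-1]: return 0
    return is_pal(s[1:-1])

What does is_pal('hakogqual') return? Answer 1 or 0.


is_pal('hakogqual'): s[0]='h' != s[-1]='l' -> return 0
Result: 0 (not a palindrome)

0


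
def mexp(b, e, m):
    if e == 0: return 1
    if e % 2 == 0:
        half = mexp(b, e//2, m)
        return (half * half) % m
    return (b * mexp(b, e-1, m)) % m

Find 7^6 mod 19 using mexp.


mexp(7, 6, 19): e is even, compute mexp(7, 3, 19)
  mexp(7, 3, 19): e is odd, compute mexp(7, 2, 19)
    mexp(7, 2, 19): e is even, compute mexp(7, 1, 19)
      mexp(7, 1, 19): e is odd, compute mexp(7, 0, 19)
        mexp(7, 0, 19) = 1
      (7 * 1) % 19 = 7
    half=7, (7*7) % 19 = 11
  (7 * 11) % 19 = 1
half=1, (1*1) % 19 = 1

1


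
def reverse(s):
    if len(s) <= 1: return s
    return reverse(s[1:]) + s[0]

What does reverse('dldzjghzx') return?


reverse('dldzjghzx') = reverse('ldzjghzx') + 'd'
reverse('ldzjghzx') = reverse('dzjghzx') + 'l'
reverse('dzjghzx') = reverse('zjghzx') + 'd'
reverse('zjghzx') = reverse('jghzx') + 'z'
reverse('jghzx') = reverse('ghzx') + 'j'
reverse('ghzx') = reverse('hzx') + 'g'
reverse('hzx') = reverse('zx') + 'h'
reverse('zx') = reverse('x') + 'z'
reverse('x') = 'x'  (base case)
Concatenating: 'x' + 'z' + 'h' + 'g' + 'j' + 'z' + 'd' + 'l' + 'd' = 'xzhgjzdld'

xzhgjzdld


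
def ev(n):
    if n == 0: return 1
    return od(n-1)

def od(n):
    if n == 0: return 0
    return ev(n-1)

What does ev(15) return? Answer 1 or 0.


ev(15) = od(14)
od(14) = ev(13)
ev(13) = od(12)
od(12) = ev(11)
ev(11) = od(10)
od(10) = ev(9)
ev(9) = od(8)
od(8) = ev(7)
ev(7) = od(6)
od(6) = ev(5)
ev(5) = od(4)
od(4) = ev(3)
ev(3) = od(2)
od(2) = ev(1)
ev(1) = od(0)
od(0) = 0  (base case)
Result: 0

0


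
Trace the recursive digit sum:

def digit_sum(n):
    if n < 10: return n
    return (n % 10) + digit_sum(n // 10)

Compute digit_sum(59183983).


digit_sum(59183983) = 3 + digit_sum(5918398)
digit_sum(5918398) = 8 + digit_sum(591839)
digit_sum(591839) = 9 + digit_sum(59183)
digit_sum(59183) = 3 + digit_sum(5918)
digit_sum(5918) = 8 + digit_sum(591)
digit_sum(591) = 1 + digit_sum(59)
digit_sum(59) = 9 + digit_sum(5)
digit_sum(5) = 5  (base case)
Total: 3 + 8 + 9 + 3 + 8 + 1 + 9 + 5 = 46

46


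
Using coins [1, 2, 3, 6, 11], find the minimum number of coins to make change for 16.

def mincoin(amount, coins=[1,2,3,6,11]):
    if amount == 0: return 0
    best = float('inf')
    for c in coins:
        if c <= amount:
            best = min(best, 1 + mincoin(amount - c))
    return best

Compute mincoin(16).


Building up with DP:
mincoin(0) = 0
mincoin(1) = min(1+mincoin(0)=1+0=1) = 1
mincoin(2) = min(1+mincoin(1)=1+1=2, 1+mincoin(0)=1+0=1) = 1
mincoin(3) = min(1+mincoin(2)=1+1=2, 1+mincoin(1)=1+1=2, 1+mincoin(0)=1+0=1) = 1
mincoin(4) = min(1+mincoin(3)=1+1=2, 1+mincoin(2)=1+1=2, 1+mincoin(1)=1+1=2) = 2
mincoin(5) = min(1+mincoin(4)=1+2=3, 1+mincoin(3)=1+1=2, 1+mincoin(2)=1+1=2) = 2
mincoin(6) = min(1+mincoin(5)=1+2=3, 1+mincoin(4)=1+2=3, 1+mincoin(3)=1+1=2, 1+mincoin(0)=1+0=1) = 1
mincoin(7) = min(1+mincoin(6)=1+1=2, 1+mincoin(5)=1+2=3, 1+mincoin(4)=1+2=3, 1+mincoin(1)=1+1=2) = 2
mincoin(8) = min(1+mincoin(7)=1+2=3, 1+mincoin(6)=1+1=2, 1+mincoin(5)=1+2=3, 1+mincoin(2)=1+1=2) = 2
mincoin(9) = min(1+mincoin(8)=1+2=3, 1+mincoin(7)=1+2=3, 1+mincoin(6)=1+1=2, 1+mincoin(3)=1+1=2) = 2
mincoin(10) = min(1+mincoin(9)=1+2=3, 1+mincoin(8)=1+2=3, 1+mincoin(7)=1+2=3, 1+mincoin(4)=1+2=3) = 3
mincoin(11) = min(1+mincoin(10)=1+3=4, 1+mincoin(9)=1+2=3, 1+mincoin(8)=1+2=3, 1+mincoin(5)=1+2=3, 1+mincoin(0)=1+0=1) = 1
mincoin(12) = min(1+mincoin(11)=1+1=2, 1+mincoin(10)=1+3=4, 1+mincoin(9)=1+2=3, 1+mincoin(6)=1+1=2, 1+mincoin(1)=1+1=2) = 2
mincoin(13) = min(1+mincoin(12)=1+2=3, 1+mincoin(11)=1+1=2, 1+mincoin(10)=1+3=4, 1+mincoin(7)=1+2=3, 1+mincoin(2)=1+1=2) = 2
mincoin(14) = min(1+mincoin(13)=1+2=3, 1+mincoin(12)=1+2=3, 1+mincoin(11)=1+1=2, 1+mincoin(8)=1+2=3, 1+mincoin(3)=1+1=2) = 2
mincoin(15) = min(1+mincoin(14)=1+2=3, 1+mincoin(13)=1+2=3, 1+mincoin(12)=1+2=3, 1+mincoin(9)=1+2=3, 1+mincoin(4)=1+2=3) = 3
mincoin(16) = min(1+mincoin(15)=1+3=4, 1+mincoin(14)=1+2=3, 1+mincoin(13)=1+2=3, 1+mincoin(10)=1+3=4, 1+mincoin(5)=1+2=3) = 3

3


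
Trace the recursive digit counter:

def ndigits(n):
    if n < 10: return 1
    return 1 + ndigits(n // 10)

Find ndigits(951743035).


ndigits(951743035) = 1 + ndigits(95174303)
ndigits(95174303) = 1 + ndigits(9517430)
ndigits(9517430) = 1 + ndigits(951743)
ndigits(951743) = 1 + ndigits(95174)
ndigits(95174) = 1 + ndigits(9517)
ndigits(9517) = 1 + ndigits(951)
ndigits(951) = 1 + ndigits(95)
ndigits(95) = 1 + ndigits(9)
ndigits(9) = 1  (base case: 9 < 10)
Unwinding: 1 + 1 + 1 + 1 + 1 + 1 + 1 + 1 + 1 = 9

9


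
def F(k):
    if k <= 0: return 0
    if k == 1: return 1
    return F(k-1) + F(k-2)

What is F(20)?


Computing F(20) bottom-up:
F(0) = 0
F(1) = 1
F(2) = F(1) + F(0) = 1 + 0 = 1
F(3) = F(2) + F(1) = 1 + 1 = 2
F(4) = F(3) + F(2) = 2 + 1 = 3
F(5) = F(4) + F(3) = 3 + 2 = 5
F(6) = F(5) + F(4) = 5 + 3 = 8
F(7) = F(6) + F(5) = 8 + 5 = 13
F(8) = F(7) + F(6) = 13 + 8 = 21
F(9) = F(8) + F(7) = 21 + 13 = 34
F(10) = F(9) + F(8) = 34 + 21 = 55
F(11) = F(10) + F(9) = 55 + 34 = 89
F(12) = F(11) + F(10) = 89 + 55 = 144
F(13) = F(12) + F(11) = 144 + 89 = 233
F(14) = F(13) + F(12) = 233 + 144 = 377
F(15) = F(14) + F(13) = 377 + 233 = 610
F(16) = F(15) + F(14) = 610 + 377 = 987
F(17) = F(16) + F(15) = 987 + 610 = 1597
F(18) = F(17) + F(16) = 1597 + 987 = 2584
F(19) = F(18) + F(17) = 2584 + 1597 = 4181
F(20) = F(19) + F(18) = 4181 + 2584 = 6765

6765


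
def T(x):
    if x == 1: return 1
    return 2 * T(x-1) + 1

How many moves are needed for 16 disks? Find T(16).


T(16) = 2 * T(15) + 1
T(15) = 2 * T(14) + 1
T(14) = 2 * T(13) + 1
T(13) = 2 * T(12) + 1
T(12) = 2 * T(11) + 1
T(11) = 2 * T(10) + 1
T(10) = 2 * T(9) + 1
T(9) = 2 * T(8) + 1
T(8) = 2 * T(7) + 1
T(7) = 2 * T(6) + 1
T(6) = 2 * T(5) + 1
T(5) = 2 * T(4) + 1
T(4) = 2 * T(3) + 1
T(3) = 2 * T(2) + 1
T(2) = 2 * T(1) + 1
T(1) = 1  (base case)
T(2) = 2 * 1 + 1 = 3
T(3) = 2 * 3 + 1 = 7
T(4) = 2 * 7 + 1 = 15
T(5) = 2 * 15 + 1 = 31
T(6) = 2 * 31 + 1 = 63
T(7) = 2 * 63 + 1 = 127
T(8) = 2 * 127 + 1 = 255
T(9) = 2 * 255 + 1 = 511
T(10) = 2 * 511 + 1 = 1023
T(11) = 2 * 1023 + 1 = 2047
T(12) = 2 * 2047 + 1 = 4095
T(13) = 2 * 4095 + 1 = 8191
T(14) = 2 * 8191 + 1 = 16383
T(15) = 2 * 16383 + 1 = 32767
T(16) = 2 * 32767 + 1 = 65535

65535


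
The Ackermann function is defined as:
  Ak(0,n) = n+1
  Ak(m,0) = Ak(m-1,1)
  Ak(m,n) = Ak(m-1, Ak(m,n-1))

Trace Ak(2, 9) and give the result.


Ak(2, 9) = Ak(1, Ak(2, 8))
  Ak(2, 8) = Ak(1, Ak(2, 7))
    Ak(2, 7) = Ak(1, Ak(2, 6))
      Ak(2, 6) = Ak(1, Ak(2, 5))
        Ak(2, 5) = Ak(1, Ak(2, 4))
          Ak(2, 4) = Ak(1, Ak(2, 3))
          Ak(2, 3) = Ak(1, Ak(2, 2))
          Ak(2, 2) = Ak(1, Ak(2, 1))
          Ak(2, 1) = Ak(1, Ak(2, 0))
          Ak(2, 0) = Ak(1, 1)
          Ak(1, 1) = Ak(0, Ak(1, 0))
          Ak(1, 0) = Ak(0, 1)
          Ak(0, 1) = 2
            = Ak(0, 2)
          Ak(0, 2) = 3
            = Ak(1, 3)
          Ak(1, 3) = Ak(0, Ak(1, 2))
          Ak(1, 2) = Ak(0, Ak(1, 1))
          Ak(1, 1) = Ak(0, Ak(1, 0))
          Ak(1, 0) = Ak(0, 1)
          Ak(0, 1) = 2
            = Ak(0, 2)
          Ak(0, 2) = 3
            = Ak(0, 3)
          Ak(0, 3) = 4
... (trace truncated)
Result: Ak(2, 9) = 21

21


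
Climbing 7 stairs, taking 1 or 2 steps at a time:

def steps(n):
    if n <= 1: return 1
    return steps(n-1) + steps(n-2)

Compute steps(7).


Building up from base cases:
steps(0) = 1
steps(1) = 1
steps(2) = steps(1) + steps(0) = 1 + 1 = 2
steps(3) = steps(2) + steps(1) = 2 + 1 = 3
steps(4) = steps(3) + steps(2) = 3 + 2 = 5
steps(5) = steps(4) + steps(3) = 5 + 3 = 8
steps(6) = steps(5) + steps(4) = 8 + 5 = 13
steps(7) = steps(6) + steps(5) = 13 + 8 = 21

21


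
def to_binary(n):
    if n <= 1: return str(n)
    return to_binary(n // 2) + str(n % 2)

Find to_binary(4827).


to_binary(4827) = to_binary(2413) + '1'
to_binary(2413) = to_binary(1206) + '1'
to_binary(1206) = to_binary(603) + '0'
to_binary(603) = to_binary(301) + '1'
to_binary(301) = to_binary(150) + '1'
to_binary(150) = to_binary(75) + '0'
to_binary(75) = to_binary(37) + '1'
to_binary(37) = to_binary(18) + '1'
to_binary(18) = to_binary(9) + '0'
to_binary(9) = to_binary(4) + '1'
to_binary(4) = to_binary(2) + '0'
to_binary(2) = to_binary(1) + '0'
to_binary(1) = '1'  (base case)
Concatenating: '1' + '0' + '0' + '1' + '0' + '1' + '1' + '0' + '1' + '1' + '0' + '1' + '1' = '1001011011011'

1001011011011


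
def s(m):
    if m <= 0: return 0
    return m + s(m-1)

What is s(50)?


s(50)
= 50 + 49 + 48 + 47 + 46 + 45 + 44 + 43 + 42 + 41 + 40 + 39 + 38 + 37 + 36 + 35 + 34 + 33 + 32 + 31 + 30 + 29 + 28 + 27 + 26 + 25 + 24 + 23 + 22 + 21 + 20 + 19 + 18 + 17 + 16 + 15 + 14 + 13 + 12 + 11 + 10 + 9 + 8 + 7 + 6 + 5 + 4 + 3 + 2 + 1 + s(0)
= 50 + 49 + 48 + 47 + 46 + 45 + 44 + 43 + 42 + 41 + 40 + 39 + 38 + 37 + 36 + 35 + 34 + 33 + 32 + 31 + 30 + 29 + 28 + 27 + 26 + 25 + 24 + 23 + 22 + 21 + 20 + 19 + 18 + 17 + 16 + 15 + 14 + 13 + 12 + 11 + 10 + 9 + 8 + 7 + 6 + 5 + 4 + 3 + 2 + 1 + 0
= 1275

1275


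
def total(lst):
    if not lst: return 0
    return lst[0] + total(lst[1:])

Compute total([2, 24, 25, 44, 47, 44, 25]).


total([2, 24, 25, 44, 47, 44, 25]) = 2 + total([24, 25, 44, 47, 44, 25])
total([24, 25, 44, 47, 44, 25]) = 24 + total([25, 44, 47, 44, 25])
total([25, 44, 47, 44, 25]) = 25 + total([44, 47, 44, 25])
total([44, 47, 44, 25]) = 44 + total([47, 44, 25])
total([47, 44, 25]) = 47 + total([44, 25])
total([44, 25]) = 44 + total([25])
total([25]) = 25 + total([])
total([]) = 0  (base case)
Total: 2 + 24 + 25 + 44 + 47 + 44 + 25 + 0 = 211

211


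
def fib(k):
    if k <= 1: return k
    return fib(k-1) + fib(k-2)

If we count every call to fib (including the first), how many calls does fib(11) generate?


Let C(n) = total calls for fib(n)
C(0) = 1, C(1) = 1
C(2) = 1 + C(1) + C(0) = 1 + 1 + 1 = 3
C(3) = 1 + C(2) + C(1) = 1 + 3 + 1 = 5
C(4) = 1 + C(3) + C(2) = 1 + 5 + 3 = 9
C(5) = 1 + C(4) + C(3) = 1 + 9 + 5 = 15
C(6) = 1 + C(5) + C(4) = 1 + 15 + 9 = 25
C(7) = 1 + C(6) + C(5) = 1 + 25 + 15 = 41
C(8) = 1 + C(7) + C(6) = 1 + 41 + 25 = 67
C(9) = 1 + C(8) + C(7) = 1 + 67 + 41 = 109
C(10) = 1 + C(9) + C(8) = 1 + 109 + 67 = 177
C(11) = 1 + C(10) + C(9) = 1 + 177 + 109 = 287

287


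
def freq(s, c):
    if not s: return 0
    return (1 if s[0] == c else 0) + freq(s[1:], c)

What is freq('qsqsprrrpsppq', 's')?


s[0]='q' != 's' -> 0
s[0]='s' == 's' -> 1
s[0]='q' != 's' -> 0
s[0]='s' == 's' -> 1
s[0]='p' != 's' -> 0
s[0]='r' != 's' -> 0
s[0]='r' != 's' -> 0
s[0]='r' != 's' -> 0
s[0]='p' != 's' -> 0
s[0]='s' == 's' -> 1
s[0]='p' != 's' -> 0
s[0]='p' != 's' -> 0
s[0]='q' != 's' -> 0
Sum: 0 + 1 + 0 + 1 + 0 + 0 + 0 + 0 + 0 + 1 + 0 + 0 + 0 = 3

3
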